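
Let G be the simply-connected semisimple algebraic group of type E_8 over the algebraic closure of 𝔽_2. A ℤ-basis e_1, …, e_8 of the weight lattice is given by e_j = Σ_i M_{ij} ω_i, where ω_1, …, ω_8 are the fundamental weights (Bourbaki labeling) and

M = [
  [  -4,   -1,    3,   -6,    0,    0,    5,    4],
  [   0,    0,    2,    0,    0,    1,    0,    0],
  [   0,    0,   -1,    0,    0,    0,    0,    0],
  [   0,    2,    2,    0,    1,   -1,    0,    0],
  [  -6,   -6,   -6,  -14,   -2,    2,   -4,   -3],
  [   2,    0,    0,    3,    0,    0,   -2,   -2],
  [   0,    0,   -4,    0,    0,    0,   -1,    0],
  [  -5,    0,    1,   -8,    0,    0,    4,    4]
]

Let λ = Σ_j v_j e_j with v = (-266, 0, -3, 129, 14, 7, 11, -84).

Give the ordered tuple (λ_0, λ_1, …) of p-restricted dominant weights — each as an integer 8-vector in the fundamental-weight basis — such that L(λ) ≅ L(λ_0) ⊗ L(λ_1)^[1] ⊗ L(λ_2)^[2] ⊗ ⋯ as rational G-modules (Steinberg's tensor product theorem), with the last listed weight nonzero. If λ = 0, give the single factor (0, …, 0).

((0, 1, 1, 1, 0, 1, 1, 1), (0, 0, 1, 0, 1, 0, 0, 1))

Change of basis e → ω: c = M·v where v = (-266, 0, -3, 129, 14, 7, 11, -84):
  c_1 = -4*-266 + -1*0 + 3*-3 + -6*129 + 0*14 + 0*7 + 5*11 + 4*-84 = 0
  c_2 = 0*-266 + 0*0 + 2*-3 + 0*129 + 0*14 + 1*7 + 0*11 + 0*-84 = 1
  c_3 = 0*-266 + 0*0 + -1*-3 + 0*129 + 0*14 + 0*7 + 0*11 + 0*-84 = 3
  c_4 = 0*-266 + 2*0 + 2*-3 + 0*129 + 1*14 + -1*7 + 0*11 + 0*-84 = 1
  c_5 = -6*-266 + -6*0 + -6*-3 + -14*129 + -2*14 + 2*7 + -4*11 + -3*-84 = 2
  c_6 = 2*-266 + 0*0 + 0*-3 + 3*129 + 0*14 + 0*7 + -2*11 + -2*-84 = 1
  c_7 = 0*-266 + 0*0 + -4*-3 + 0*129 + 0*14 + 0*7 + -1*11 + 0*-84 = 1
  c_8 = -5*-266 + 0*0 + 1*-3 + -8*129 + 0*14 + 0*7 + 4*11 + 4*-84 = 3
Base-2 expansion of each c_i:
  c_1 = 0
  c_2 = 1 = 1·2^0
  c_3 = 3 = 1·2^0 + 1·2^1
  c_4 = 1 = 1·2^0
  c_5 = 2 = 0·2^0 + 1·2^1
  c_6 = 1 = 1·2^0
  c_7 = 1 = 1·2^0
  c_8 = 3 = 1·2^0 + 1·2^1
λ_0 = (0, 1, 1, 1, 0, 1, 1, 1)
λ_1 = (0, 0, 1, 0, 1, 0, 0, 1)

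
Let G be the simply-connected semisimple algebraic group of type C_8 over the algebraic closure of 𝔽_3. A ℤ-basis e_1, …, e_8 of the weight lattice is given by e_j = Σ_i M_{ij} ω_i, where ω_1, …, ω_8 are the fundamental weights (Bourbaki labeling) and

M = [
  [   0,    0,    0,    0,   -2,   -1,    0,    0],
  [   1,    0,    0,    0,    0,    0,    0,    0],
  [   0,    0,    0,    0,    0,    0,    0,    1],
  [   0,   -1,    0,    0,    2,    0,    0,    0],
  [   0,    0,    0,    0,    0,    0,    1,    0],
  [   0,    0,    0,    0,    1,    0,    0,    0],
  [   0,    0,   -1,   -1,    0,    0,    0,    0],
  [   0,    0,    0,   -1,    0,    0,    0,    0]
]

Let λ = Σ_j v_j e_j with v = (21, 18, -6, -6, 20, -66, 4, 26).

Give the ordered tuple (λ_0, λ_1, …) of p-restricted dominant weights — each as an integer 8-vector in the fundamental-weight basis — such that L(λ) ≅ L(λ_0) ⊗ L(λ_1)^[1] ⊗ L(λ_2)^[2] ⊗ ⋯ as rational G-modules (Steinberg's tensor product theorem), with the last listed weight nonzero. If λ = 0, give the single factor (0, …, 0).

((2, 0, 2, 1, 1, 2, 0, 0), (2, 1, 2, 1, 1, 0, 1, 2), (2, 2, 2, 2, 0, 2, 1, 0))

Change of basis e → ω: c = M·v where v = (21, 18, -6, -6, 20, -66, 4, 26):
  c_1 = 0·21 + 0·18 + (0)·(-6) + (0)·(-6) + (-2)·(20) + (-1)·(-66) + 0·4 + 0·26 = 26
  c_2 = 1·21 + 0·18 + (0)·(-6) + (0)·(-6) + 0·20 + (0)·(-66) + 0·4 + 0·26 = 21
  c_3 = 0·21 + 0·18 + (0)·(-6) + (0)·(-6) + 0·20 + (0)·(-66) + 0·4 + 1·26 = 26
  c_4 = 0·21 + (-1)·(18) + (0)·(-6) + (0)·(-6) + 2·20 + (0)·(-66) + 0·4 + 0·26 = 22
  c_5 = 0·21 + 0·18 + (0)·(-6) + (0)·(-6) + 0·20 + (0)·(-66) + 1·4 + 0·26 = 4
  c_6 = 0·21 + 0·18 + (0)·(-6) + (0)·(-6) + 1·20 + (0)·(-66) + 0·4 + 0·26 = 20
  c_7 = 0·21 + 0·18 + (-1)·(-6) + (-1)·(-6) + 0·20 + (0)·(-66) + 0·4 + 0·26 = 12
  c_8 = 0·21 + 0·18 + (0)·(-6) + (-1)·(-6) + 0·20 + (0)·(-66) + 0·4 + 0·26 = 6
Writing each c_i in base p = 3:
  c_1 = 26 = 2·3^0 + 2·3^1 + 2·3^2
  c_2 = 21 = 0·3^0 + 1·3^1 + 2·3^2
  c_3 = 26 = 2·3^0 + 2·3^1 + 2·3^2
  c_4 = 22 = 1·3^0 + 1·3^1 + 2·3^2
  c_5 = 4 = 1·3^0 + 1·3^1
  c_6 = 20 = 2·3^0 + 0·3^1 + 2·3^2
  c_7 = 12 = 0·3^0 + 1·3^1 + 1·3^2
  c_8 = 6 = 0·3^0 + 2·3^1
λ_0 = (2, 0, 2, 1, 1, 2, 0, 0)
λ_1 = (2, 1, 2, 1, 1, 0, 1, 2)
λ_2 = (2, 2, 2, 2, 0, 2, 1, 0)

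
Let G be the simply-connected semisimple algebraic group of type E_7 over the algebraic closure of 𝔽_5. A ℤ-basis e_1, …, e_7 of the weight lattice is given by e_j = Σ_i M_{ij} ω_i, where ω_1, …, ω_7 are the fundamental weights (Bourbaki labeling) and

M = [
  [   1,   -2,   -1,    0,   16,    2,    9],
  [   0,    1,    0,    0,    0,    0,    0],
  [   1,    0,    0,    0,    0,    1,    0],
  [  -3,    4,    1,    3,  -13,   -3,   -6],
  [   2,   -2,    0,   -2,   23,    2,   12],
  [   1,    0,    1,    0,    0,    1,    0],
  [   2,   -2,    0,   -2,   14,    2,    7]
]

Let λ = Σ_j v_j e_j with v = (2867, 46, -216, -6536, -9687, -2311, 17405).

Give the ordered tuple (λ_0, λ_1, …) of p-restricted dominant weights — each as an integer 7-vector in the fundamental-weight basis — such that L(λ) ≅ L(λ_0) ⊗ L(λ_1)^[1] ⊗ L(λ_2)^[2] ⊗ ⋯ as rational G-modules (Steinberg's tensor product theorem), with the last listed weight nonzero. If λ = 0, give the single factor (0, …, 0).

In the fundamental-weight basis, λ has coordinates c = M·v (v = (2867, 46, -216, -6536, -9687, -2311, 17405)):
  c_1 = 1*2867 + -2*46 + -1*-216 + 0*-6536 + 16*-9687 + 2*-2311 + 9*17405 = 22
  c_2 = 0*2867 + 1*46 + 0*-216 + 0*-6536 + 0*-9687 + 0*-2311 + 0*17405 = 46
  c_3 = 1*2867 + 0*46 + 0*-216 + 0*-6536 + 0*-9687 + 1*-2311 + 0*17405 = 556
  c_4 = -3*2867 + 4*46 + 1*-216 + 3*-6536 + -13*-9687 + -3*-2311 + -6*17405 = 193
  c_5 = 2*2867 + -2*46 + 0*-216 + -2*-6536 + 23*-9687 + 2*-2311 + 12*17405 = 151
  c_6 = 1*2867 + 0*46 + 1*-216 + 0*-6536 + 0*-9687 + 1*-2311 + 0*17405 = 340
  c_7 = 2*2867 + -2*46 + 0*-216 + -2*-6536 + 14*-9687 + 2*-2311 + 7*17405 = 309
p = 5; digits c_i = Σ_j d_{ij}·5^j, 0 ≤ d_{ij} < 5:
  c_1 = 22 = 2·5^0 + 4·5^1
  c_2 = 46 = 1·5^0 + 4·5^1 + 1·5^2
  c_3 = 556 = 1·5^0 + 1·5^1 + 2·5^2 + 4·5^3
  c_4 = 193 = 3·5^0 + 3·5^1 + 2·5^2 + 1·5^3
  c_5 = 151 = 1·5^0 + 0·5^1 + 1·5^2 + 1·5^3
  c_6 = 340 = 0·5^0 + 3·5^1 + 3·5^2 + 2·5^3
  c_7 = 309 = 4·5^0 + 1·5^1 + 2·5^2 + 2·5^3
Factor λ_0 = (2, 1, 1, 3, 1, 0, 4)
Factor λ_1 = (4, 4, 1, 3, 0, 3, 1)
Factor λ_2 = (0, 1, 2, 2, 1, 3, 2)
Factor λ_3 = (0, 0, 4, 1, 1, 2, 2)

((2, 1, 1, 3, 1, 0, 4), (4, 4, 1, 3, 0, 3, 1), (0, 1, 2, 2, 1, 3, 2), (0, 0, 4, 1, 1, 2, 2))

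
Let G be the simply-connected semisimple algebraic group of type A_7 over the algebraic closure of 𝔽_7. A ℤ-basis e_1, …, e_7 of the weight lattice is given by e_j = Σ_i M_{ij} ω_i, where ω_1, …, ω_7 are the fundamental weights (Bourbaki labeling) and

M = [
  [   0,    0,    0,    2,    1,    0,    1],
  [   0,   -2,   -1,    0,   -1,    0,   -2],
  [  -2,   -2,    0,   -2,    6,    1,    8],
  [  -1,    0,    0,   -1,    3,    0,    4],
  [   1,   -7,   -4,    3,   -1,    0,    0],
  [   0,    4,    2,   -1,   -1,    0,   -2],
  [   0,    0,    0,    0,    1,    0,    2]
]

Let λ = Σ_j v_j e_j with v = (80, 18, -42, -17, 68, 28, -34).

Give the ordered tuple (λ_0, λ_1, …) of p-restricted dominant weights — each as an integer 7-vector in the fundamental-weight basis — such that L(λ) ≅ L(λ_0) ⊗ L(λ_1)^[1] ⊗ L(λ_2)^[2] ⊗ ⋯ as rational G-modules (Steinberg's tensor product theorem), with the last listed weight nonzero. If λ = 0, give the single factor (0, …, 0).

((0, 6, 2, 5, 3, 5, 0),)

Converting to the ω-basis (c_i = row i of M dotted with v = (80, 18, -42, -17, 68, 28, -34)):
  c_1 = (0)·(80) + (0)·(18) + (0)·(-42) + (2)·(-17) + (1)·(68) + (0)·(28) + (1)·(-34) = 0
  c_2 = (0)·(80) + (-2)·(18) + (-1)·(-42) + (0)·(-17) + (-1)·(68) + (0)·(28) + (-2)·(-34) = 6
  c_3 = (-2)·(80) + (-2)·(18) + (0)·(-42) + (-2)·(-17) + (6)·(68) + (1)·(28) + (8)·(-34) = 2
  c_4 = (-1)·(80) + (0)·(18) + (0)·(-42) + (-1)·(-17) + (3)·(68) + (0)·(28) + (4)·(-34) = 5
  c_5 = (1)·(80) + (-7)·(18) + (-4)·(-42) + (3)·(-17) + (-1)·(68) + (0)·(28) + (0)·(-34) = 3
  c_6 = (0)·(80) + (4)·(18) + (2)·(-42) + (-1)·(-17) + (-1)·(68) + (0)·(28) + (-2)·(-34) = 5
  c_7 = (0)·(80) + (0)·(18) + (0)·(-42) + (0)·(-17) + (1)·(68) + (0)·(28) + (2)·(-34) = 0
Writing each c_i in base p = 7:
  c_1 = 0
  c_2 = 6 = 6·7^0
  c_3 = 2 = 2·7^0
  c_4 = 5 = 5·7^0
  c_5 = 3 = 3·7^0
  c_6 = 5 = 5·7^0
  c_7 = 0
λ_0 = (0, 6, 2, 5, 3, 5, 0)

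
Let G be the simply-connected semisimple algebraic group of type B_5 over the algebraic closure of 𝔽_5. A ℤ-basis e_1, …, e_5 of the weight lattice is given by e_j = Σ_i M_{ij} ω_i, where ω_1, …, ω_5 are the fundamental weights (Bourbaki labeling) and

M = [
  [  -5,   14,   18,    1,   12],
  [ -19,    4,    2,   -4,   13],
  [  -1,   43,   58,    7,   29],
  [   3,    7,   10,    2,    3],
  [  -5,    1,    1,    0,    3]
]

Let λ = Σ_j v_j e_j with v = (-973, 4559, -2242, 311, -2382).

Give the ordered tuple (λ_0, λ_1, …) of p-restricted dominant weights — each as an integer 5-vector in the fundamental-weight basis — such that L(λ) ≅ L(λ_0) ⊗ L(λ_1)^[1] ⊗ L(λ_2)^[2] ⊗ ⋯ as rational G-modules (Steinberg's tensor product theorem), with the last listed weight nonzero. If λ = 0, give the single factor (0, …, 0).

ω-coordinates c = M·v, v = (-973, 4559, -2242, 311, -2382):
  c_1 = (-5)·(-973) + (14)·(4559) + (18)·(-2242) + (1)·(311) + (12)·(-2382) = 62
  c_2 = (-19)·(-973) + (4)·(4559) + (2)·(-2242) + (-4)·(311) + (13)·(-2382) = 29
  c_3 = (-1)·(-973) + (43)·(4559) + (58)·(-2242) + (7)·(311) + (29)·(-2382) = 73
  c_4 = (3)·(-973) + (7)·(4559) + (10)·(-2242) + (2)·(311) + (3)·(-2382) = 50
  c_5 = (-5)·(-973) + (1)·(4559) + (1)·(-2242) + (0)·(311) + (3)·(-2382) = 36
Expand coordinatewise in base 5:
  c_1 = 62 = 2·5^0 + 2·5^1 + 2·5^2
  c_2 = 29 = 4·5^0 + 0·5^1 + 1·5^2
  c_3 = 73 = 3·5^0 + 4·5^1 + 2·5^2
  c_4 = 50 = 0·5^0 + 0·5^1 + 2·5^2
  c_5 = 36 = 1·5^0 + 2·5^1 + 1·5^2
Factor λ_0 = (2, 4, 3, 0, 1)
Factor λ_1 = (2, 0, 4, 0, 2)
Factor λ_2 = (2, 1, 2, 2, 1)

((2, 4, 3, 0, 1), (2, 0, 4, 0, 2), (2, 1, 2, 2, 1))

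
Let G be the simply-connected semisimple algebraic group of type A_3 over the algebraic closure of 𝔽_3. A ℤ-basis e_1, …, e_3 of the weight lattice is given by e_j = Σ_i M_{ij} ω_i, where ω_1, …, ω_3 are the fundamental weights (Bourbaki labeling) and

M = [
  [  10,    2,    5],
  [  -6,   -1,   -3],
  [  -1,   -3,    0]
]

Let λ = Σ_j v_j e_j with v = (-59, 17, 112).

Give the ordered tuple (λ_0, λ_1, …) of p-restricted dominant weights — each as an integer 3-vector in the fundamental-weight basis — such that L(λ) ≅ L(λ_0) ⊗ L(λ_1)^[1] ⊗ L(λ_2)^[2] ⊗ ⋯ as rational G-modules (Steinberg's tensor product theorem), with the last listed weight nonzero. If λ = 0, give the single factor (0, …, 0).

ω-coordinates c = M·v, v = (-59, 17, 112):
  c_1 = (10)·(-59) + 2·17 + 5·112 = 4
  c_2 = (-6)·(-59) + (-1)·(17) + (-3)·(112) = 1
  c_3 = (-1)·(-59) + (-3)·(17) + 0·112 = 8
Writing each c_i in base p = 3:
  c_1 = 4 = 1·3^0 + 1·3^1
  c_2 = 1 = 1·3^0
  c_3 = 8 = 2·3^0 + 2·3^1
λ_0 = (1, 1, 2)
λ_1 = (1, 0, 2)

((1, 1, 2), (1, 0, 2))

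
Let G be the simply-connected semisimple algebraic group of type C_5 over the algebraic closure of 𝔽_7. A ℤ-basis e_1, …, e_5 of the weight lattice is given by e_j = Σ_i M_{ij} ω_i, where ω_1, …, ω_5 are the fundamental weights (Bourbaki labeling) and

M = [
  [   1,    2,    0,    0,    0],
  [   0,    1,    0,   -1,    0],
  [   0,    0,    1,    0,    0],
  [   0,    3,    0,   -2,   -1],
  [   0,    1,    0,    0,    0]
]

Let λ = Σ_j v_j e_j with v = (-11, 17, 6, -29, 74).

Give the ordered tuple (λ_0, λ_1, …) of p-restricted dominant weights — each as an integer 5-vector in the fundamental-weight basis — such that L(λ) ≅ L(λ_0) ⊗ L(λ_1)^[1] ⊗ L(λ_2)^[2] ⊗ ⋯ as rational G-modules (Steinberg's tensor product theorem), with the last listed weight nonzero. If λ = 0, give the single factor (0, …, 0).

ω-coordinates c = M·v, v = (-11, 17, 6, -29, 74):
  c_1 = (1)·(-11) + (2)·(17) + (0)·(6) + (0)·(-29) + (0)·(74) = 23
  c_2 = (0)·(-11) + (1)·(17) + (0)·(6) + (-1)·(-29) + (0)·(74) = 46
  c_3 = (0)·(-11) + (0)·(17) + (1)·(6) + (0)·(-29) + (0)·(74) = 6
  c_4 = (0)·(-11) + (3)·(17) + (0)·(6) + (-2)·(-29) + (-1)·(74) = 35
  c_5 = (0)·(-11) + (1)·(17) + (0)·(6) + (0)·(-29) + (0)·(74) = 17
Base-7 expansion of each c_i:
  c_1 = 23 = 2·7^0 + 3·7^1
  c_2 = 46 = 4·7^0 + 6·7^1
  c_3 = 6 = 6·7^0
  c_4 = 35 = 0·7^0 + 5·7^1
  c_5 = 17 = 3·7^0 + 2·7^1
Factor λ_0 = (2, 4, 6, 0, 3)
Factor λ_1 = (3, 6, 0, 5, 2)

((2, 4, 6, 0, 3), (3, 6, 0, 5, 2))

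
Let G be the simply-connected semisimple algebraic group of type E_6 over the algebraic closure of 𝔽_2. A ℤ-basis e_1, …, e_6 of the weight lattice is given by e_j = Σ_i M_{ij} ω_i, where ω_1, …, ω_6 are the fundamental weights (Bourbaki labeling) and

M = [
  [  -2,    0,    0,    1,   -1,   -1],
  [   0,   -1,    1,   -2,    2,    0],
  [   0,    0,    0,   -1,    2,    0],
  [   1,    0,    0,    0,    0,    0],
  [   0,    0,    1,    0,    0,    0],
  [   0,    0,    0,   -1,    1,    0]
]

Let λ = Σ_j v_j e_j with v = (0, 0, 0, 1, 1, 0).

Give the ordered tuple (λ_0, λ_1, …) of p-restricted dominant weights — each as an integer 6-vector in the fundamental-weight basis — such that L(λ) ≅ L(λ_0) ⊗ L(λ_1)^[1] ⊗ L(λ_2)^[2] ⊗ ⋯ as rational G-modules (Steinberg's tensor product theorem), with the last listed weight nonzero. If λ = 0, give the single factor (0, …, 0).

Compute c_i = Σ_j M_{ij} v_j with v = (0, 0, 0, 1, 1, 0):
  c_1 = (-2)·(0) + 0·0 + 0·0 + 1·1 + (-1)·(1) + (-1)·(0) = 0
  c_2 = 0·0 + (-1)·(0) + 1·0 + (-2)·(1) + 2·1 + 0·0 = 0
  c_3 = 0·0 + 0·0 + 0·0 + (-1)·(1) + 2·1 + 0·0 = 1
  c_4 = 1·0 + 0·0 + 0·0 + 0·1 + 0·1 + 0·0 = 0
  c_5 = 0·0 + 0·0 + 1·0 + 0·1 + 0·1 + 0·0 = 0
  c_6 = 0·0 + 0·0 + 0·0 + (-1)·(1) + 1·1 + 0·0 = 0
p = 2; digits c_i = Σ_j d_{ij}·2^j, 0 ≤ d_{ij} < 2:
  c_1 = 0
  c_2 = 0
  c_3 = 1 = 1·2^0
  c_4 = 0
  c_5 = 0
  c_6 = 0
Factor λ_0 = (0, 0, 1, 0, 0, 0)

((0, 0, 1, 0, 0, 0),)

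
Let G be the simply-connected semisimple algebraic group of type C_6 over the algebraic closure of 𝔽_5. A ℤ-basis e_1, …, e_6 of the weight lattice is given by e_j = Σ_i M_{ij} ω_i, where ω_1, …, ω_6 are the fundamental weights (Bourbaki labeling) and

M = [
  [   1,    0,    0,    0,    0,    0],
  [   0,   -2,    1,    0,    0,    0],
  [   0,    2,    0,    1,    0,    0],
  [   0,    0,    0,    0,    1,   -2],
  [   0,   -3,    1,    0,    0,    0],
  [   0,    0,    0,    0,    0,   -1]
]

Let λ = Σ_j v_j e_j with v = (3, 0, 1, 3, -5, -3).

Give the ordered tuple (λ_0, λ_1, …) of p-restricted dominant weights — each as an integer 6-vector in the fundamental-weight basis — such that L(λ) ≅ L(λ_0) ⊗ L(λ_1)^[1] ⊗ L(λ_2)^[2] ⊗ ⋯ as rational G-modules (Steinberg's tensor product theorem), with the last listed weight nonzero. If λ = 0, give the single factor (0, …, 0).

((3, 1, 3, 1, 1, 3),)

Change of basis e → ω: c = M·v where v = (3, 0, 1, 3, -5, -3):
  c_1 = (1)·(3) + (0)·(0) + (0)·(1) + (0)·(3) + (0)·(-5) + (0)·(-3) = 3
  c_2 = (0)·(3) + (-2)·(0) + (1)·(1) + (0)·(3) + (0)·(-5) + (0)·(-3) = 1
  c_3 = (0)·(3) + (2)·(0) + (0)·(1) + (1)·(3) + (0)·(-5) + (0)·(-3) = 3
  c_4 = (0)·(3) + (0)·(0) + (0)·(1) + (0)·(3) + (1)·(-5) + (-2)·(-3) = 1
  c_5 = (0)·(3) + (-3)·(0) + (1)·(1) + (0)·(3) + (0)·(-5) + (0)·(-3) = 1
  c_6 = (0)·(3) + (0)·(0) + (0)·(1) + (0)·(3) + (0)·(-5) + (-1)·(-3) = 3
Expand coordinatewise in base 5:
  c_1 = 3 = 3·5^0
  c_2 = 1 = 1·5^0
  c_3 = 3 = 3·5^0
  c_4 = 1 = 1·5^0
  c_5 = 1 = 1·5^0
  c_6 = 3 = 3·5^0
p-restricted factor λ_0 = (3, 1, 3, 1, 1, 3)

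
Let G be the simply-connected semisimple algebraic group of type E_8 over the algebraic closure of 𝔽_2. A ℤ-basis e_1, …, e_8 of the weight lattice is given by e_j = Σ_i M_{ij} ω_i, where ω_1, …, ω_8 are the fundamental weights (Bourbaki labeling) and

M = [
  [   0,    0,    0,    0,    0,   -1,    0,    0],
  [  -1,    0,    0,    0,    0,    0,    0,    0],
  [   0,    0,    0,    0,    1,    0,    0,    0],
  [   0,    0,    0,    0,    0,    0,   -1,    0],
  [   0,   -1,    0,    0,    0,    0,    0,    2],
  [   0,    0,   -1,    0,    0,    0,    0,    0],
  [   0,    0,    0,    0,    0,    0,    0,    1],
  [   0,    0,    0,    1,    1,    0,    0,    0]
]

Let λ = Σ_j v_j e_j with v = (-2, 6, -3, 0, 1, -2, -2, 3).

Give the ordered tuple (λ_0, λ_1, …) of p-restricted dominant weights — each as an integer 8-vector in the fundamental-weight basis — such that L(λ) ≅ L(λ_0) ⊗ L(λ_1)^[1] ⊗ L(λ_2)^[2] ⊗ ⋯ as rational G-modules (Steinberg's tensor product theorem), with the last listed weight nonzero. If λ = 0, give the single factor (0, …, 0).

In the fundamental-weight basis, λ has coordinates c = M·v (v = (-2, 6, -3, 0, 1, -2, -2, 3)):
  c_1 = (0)·(-2) + 0·6 + (0)·(-3) + 0·0 + 0·1 + (-1)·(-2) + (0)·(-2) + 0·3 = 2
  c_2 = (-1)·(-2) + 0·6 + (0)·(-3) + 0·0 + 0·1 + (0)·(-2) + (0)·(-2) + 0·3 = 2
  c_3 = (0)·(-2) + 0·6 + (0)·(-3) + 0·0 + 1·1 + (0)·(-2) + (0)·(-2) + 0·3 = 1
  c_4 = (0)·(-2) + 0·6 + (0)·(-3) + 0·0 + 0·1 + (0)·(-2) + (-1)·(-2) + 0·3 = 2
  c_5 = (0)·(-2) + (-1)·(6) + (0)·(-3) + 0·0 + 0·1 + (0)·(-2) + (0)·(-2) + 2·3 = 0
  c_6 = (0)·(-2) + 0·6 + (-1)·(-3) + 0·0 + 0·1 + (0)·(-2) + (0)·(-2) + 0·3 = 3
  c_7 = (0)·(-2) + 0·6 + (0)·(-3) + 0·0 + 0·1 + (0)·(-2) + (0)·(-2) + 1·3 = 3
  c_8 = (0)·(-2) + 0·6 + (0)·(-3) + 1·0 + 1·1 + (0)·(-2) + (0)·(-2) + 0·3 = 1
p = 2; digits c_i = Σ_j d_{ij}·2^j, 0 ≤ d_{ij} < 2:
  c_1 = 2 = 0·2^0 + 1·2^1
  c_2 = 2 = 0·2^0 + 1·2^1
  c_3 = 1 = 1·2^0
  c_4 = 2 = 0·2^0 + 1·2^1
  c_5 = 0
  c_6 = 3 = 1·2^0 + 1·2^1
  c_7 = 3 = 1·2^0 + 1·2^1
  c_8 = 1 = 1·2^0
λ_0 = (0, 0, 1, 0, 0, 1, 1, 1)
λ_1 = (1, 1, 0, 1, 0, 1, 1, 0)

((0, 0, 1, 0, 0, 1, 1, 1), (1, 1, 0, 1, 0, 1, 1, 0))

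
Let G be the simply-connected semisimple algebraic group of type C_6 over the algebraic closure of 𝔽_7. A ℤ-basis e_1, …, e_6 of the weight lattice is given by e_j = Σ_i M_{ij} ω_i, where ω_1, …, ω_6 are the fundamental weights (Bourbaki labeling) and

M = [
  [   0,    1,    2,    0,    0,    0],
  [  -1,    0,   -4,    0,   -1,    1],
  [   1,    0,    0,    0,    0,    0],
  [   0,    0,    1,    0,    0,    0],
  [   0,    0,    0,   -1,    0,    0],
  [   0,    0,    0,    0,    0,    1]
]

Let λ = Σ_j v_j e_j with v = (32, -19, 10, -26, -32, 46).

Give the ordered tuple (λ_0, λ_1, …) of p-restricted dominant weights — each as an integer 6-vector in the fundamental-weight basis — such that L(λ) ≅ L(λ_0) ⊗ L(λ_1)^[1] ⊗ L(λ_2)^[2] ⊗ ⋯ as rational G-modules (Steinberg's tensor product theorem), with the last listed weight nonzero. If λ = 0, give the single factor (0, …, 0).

Converting to the ω-basis (c_i = row i of M dotted with v = (32, -19, 10, -26, -32, 46)):
  c_1 = (0)·(32) + (1)·(-19) + (2)·(10) + (0)·(-26) + (0)·(-32) + (0)·(46) = 1
  c_2 = (-1)·(32) + (0)·(-19) + (-4)·(10) + (0)·(-26) + (-1)·(-32) + (1)·(46) = 6
  c_3 = (1)·(32) + (0)·(-19) + (0)·(10) + (0)·(-26) + (0)·(-32) + (0)·(46) = 32
  c_4 = (0)·(32) + (0)·(-19) + (1)·(10) + (0)·(-26) + (0)·(-32) + (0)·(46) = 10
  c_5 = (0)·(32) + (0)·(-19) + (0)·(10) + (-1)·(-26) + (0)·(-32) + (0)·(46) = 26
  c_6 = (0)·(32) + (0)·(-19) + (0)·(10) + (0)·(-26) + (0)·(-32) + (1)·(46) = 46
p = 7; digits c_i = Σ_j d_{ij}·7^j, 0 ≤ d_{ij} < 7:
  c_1 = 1 = 1·7^0
  c_2 = 6 = 6·7^0
  c_3 = 32 = 4·7^0 + 4·7^1
  c_4 = 10 = 3·7^0 + 1·7^1
  c_5 = 26 = 5·7^0 + 3·7^1
  c_6 = 46 = 4·7^0 + 6·7^1
λ_0 = (1, 6, 4, 3, 5, 4)
λ_1 = (0, 0, 4, 1, 3, 6)

((1, 6, 4, 3, 5, 4), (0, 0, 4, 1, 3, 6))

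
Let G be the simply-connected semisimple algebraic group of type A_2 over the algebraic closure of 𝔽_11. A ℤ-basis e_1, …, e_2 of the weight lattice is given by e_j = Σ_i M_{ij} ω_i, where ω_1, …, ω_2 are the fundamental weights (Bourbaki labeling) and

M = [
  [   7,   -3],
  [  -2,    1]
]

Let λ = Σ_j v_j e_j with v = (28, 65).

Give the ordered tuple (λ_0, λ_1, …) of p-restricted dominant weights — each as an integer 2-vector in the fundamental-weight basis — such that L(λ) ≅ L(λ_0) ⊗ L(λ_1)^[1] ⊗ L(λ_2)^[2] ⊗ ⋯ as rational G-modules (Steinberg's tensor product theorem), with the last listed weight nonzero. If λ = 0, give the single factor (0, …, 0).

Converting to the ω-basis (c_i = row i of M dotted with v = (28, 65)):
  c_1 = (7)·(28) + (-3)·(65) = 1
  c_2 = (-2)·(28) + (1)·(65) = 9
Writing each c_i in base p = 11:
  c_1 = 1 = 1·11^0
  c_2 = 9 = 9·11^0
Factor λ_0 = (1, 9)

((1, 9),)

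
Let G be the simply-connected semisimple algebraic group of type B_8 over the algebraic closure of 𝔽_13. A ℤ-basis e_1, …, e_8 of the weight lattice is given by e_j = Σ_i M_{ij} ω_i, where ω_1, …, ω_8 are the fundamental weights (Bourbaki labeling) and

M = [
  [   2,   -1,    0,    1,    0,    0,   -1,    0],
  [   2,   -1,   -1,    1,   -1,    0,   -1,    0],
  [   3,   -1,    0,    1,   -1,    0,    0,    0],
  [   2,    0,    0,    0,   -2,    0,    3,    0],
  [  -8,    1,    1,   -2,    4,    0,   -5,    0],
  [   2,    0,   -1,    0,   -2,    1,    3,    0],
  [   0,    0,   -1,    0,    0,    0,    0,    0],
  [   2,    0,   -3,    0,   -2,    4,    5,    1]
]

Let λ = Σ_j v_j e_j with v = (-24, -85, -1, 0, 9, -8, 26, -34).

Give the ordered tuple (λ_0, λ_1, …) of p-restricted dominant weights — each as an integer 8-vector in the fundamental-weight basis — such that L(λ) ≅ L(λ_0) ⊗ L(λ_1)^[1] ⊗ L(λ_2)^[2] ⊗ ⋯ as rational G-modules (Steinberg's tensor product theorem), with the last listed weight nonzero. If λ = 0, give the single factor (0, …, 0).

ω-coordinates c = M·v, v = (-24, -85, -1, 0, 9, -8, 26, -34):
  c_1 = (2)·(-24) + (-1)·(-85) + (0)·(-1) + 1·0 + 0·9 + (0)·(-8) + (-1)·(26) + (0)·(-34) = 11
  c_2 = (2)·(-24) + (-1)·(-85) + (-1)·(-1) + 1·0 + (-1)·(9) + (0)·(-8) + (-1)·(26) + (0)·(-34) = 3
  c_3 = (3)·(-24) + (-1)·(-85) + (0)·(-1) + 1·0 + (-1)·(9) + (0)·(-8) + 0·26 + (0)·(-34) = 4
  c_4 = (2)·(-24) + (0)·(-85) + (0)·(-1) + 0·0 + (-2)·(9) + (0)·(-8) + 3·26 + (0)·(-34) = 12
  c_5 = (-8)·(-24) + (1)·(-85) + (1)·(-1) + (-2)·(0) + 4·9 + (0)·(-8) + (-5)·(26) + (0)·(-34) = 12
  c_6 = (2)·(-24) + (0)·(-85) + (-1)·(-1) + 0·0 + (-2)·(9) + (1)·(-8) + 3·26 + (0)·(-34) = 5
  c_7 = (0)·(-24) + (0)·(-85) + (-1)·(-1) + 0·0 + 0·9 + (0)·(-8) + 0·26 + (0)·(-34) = 1
  c_8 = (2)·(-24) + (0)·(-85) + (-3)·(-1) + 0·0 + (-2)·(9) + (4)·(-8) + 5·26 + (1)·(-34) = 1
Expand coordinatewise in base 13:
  c_1 = 11 = 11·13^0
  c_2 = 3 = 3·13^0
  c_3 = 4 = 4·13^0
  c_4 = 12 = 12·13^0
  c_5 = 12 = 12·13^0
  c_6 = 5 = 5·13^0
  c_7 = 1 = 1·13^0
  c_8 = 1 = 1·13^0
Factor λ_0 = (11, 3, 4, 12, 12, 5, 1, 1)

((11, 3, 4, 12, 12, 5, 1, 1),)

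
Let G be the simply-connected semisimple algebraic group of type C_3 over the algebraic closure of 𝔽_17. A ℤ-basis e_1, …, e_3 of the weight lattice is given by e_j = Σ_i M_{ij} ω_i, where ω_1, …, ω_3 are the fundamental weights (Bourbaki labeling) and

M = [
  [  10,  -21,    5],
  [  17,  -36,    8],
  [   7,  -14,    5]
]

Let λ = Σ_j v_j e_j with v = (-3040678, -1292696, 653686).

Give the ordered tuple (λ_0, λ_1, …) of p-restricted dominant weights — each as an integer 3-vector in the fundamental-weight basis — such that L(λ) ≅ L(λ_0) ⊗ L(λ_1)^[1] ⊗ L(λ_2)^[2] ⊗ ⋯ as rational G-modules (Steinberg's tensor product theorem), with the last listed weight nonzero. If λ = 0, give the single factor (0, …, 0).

((4, 14, 15), (10, 9, 12), (11, 4, 9), (1, 15, 16))

Compute c_i = Σ_j M_{ij} v_j with v = (-3040678, -1292696, 653686):
  c_1 = 10*-3040678 + -21*-1292696 + 5*653686 = 8266
  c_2 = 17*-3040678 + -36*-1292696 + 8*653686 = 75018
  c_3 = 7*-3040678 + -14*-1292696 + 5*653686 = 81428
p = 17; digits c_i = Σ_j d_{ij}·17^j, 0 ≤ d_{ij} < 17:
  c_1 = 8266 = 4·17^0 + 10·17^1 + 11·17^2 + 1·17^3
  c_2 = 75018 = 14·17^0 + 9·17^1 + 4·17^2 + 15·17^3
  c_3 = 81428 = 15·17^0 + 12·17^1 + 9·17^2 + 16·17^3
Factor λ_0 = (4, 14, 15)
Factor λ_1 = (10, 9, 12)
Factor λ_2 = (11, 4, 9)
Factor λ_3 = (1, 15, 16)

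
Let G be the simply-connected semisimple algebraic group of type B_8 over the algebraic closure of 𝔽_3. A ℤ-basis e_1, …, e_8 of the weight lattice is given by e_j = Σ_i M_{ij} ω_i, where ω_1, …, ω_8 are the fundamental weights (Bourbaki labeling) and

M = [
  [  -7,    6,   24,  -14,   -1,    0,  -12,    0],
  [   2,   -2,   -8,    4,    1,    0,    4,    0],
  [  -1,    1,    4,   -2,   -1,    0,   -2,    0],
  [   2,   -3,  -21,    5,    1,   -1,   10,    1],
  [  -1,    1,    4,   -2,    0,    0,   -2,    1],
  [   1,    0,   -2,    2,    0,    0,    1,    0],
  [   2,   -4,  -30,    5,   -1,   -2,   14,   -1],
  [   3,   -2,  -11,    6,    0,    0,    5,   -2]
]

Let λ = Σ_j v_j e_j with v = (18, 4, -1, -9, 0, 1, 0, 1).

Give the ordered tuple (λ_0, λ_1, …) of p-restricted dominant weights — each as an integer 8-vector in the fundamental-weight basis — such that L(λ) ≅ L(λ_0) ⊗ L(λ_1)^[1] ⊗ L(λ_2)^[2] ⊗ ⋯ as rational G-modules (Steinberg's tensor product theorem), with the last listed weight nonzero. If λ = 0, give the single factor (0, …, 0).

Compute c_i = Σ_j M_{ij} v_j with v = (18, 4, -1, -9, 0, 1, 0, 1):
  c_1 = (-7)·(18) + 6·4 + (24)·(-1) + (-14)·(-9) + (-1)·(0) + 0·1 + (-12)·(0) + 0·1 = 0
  c_2 = 2·18 + (-2)·(4) + (-8)·(-1) + (4)·(-9) + 1·0 + 0·1 + 4·0 + 0·1 = 0
  c_3 = (-1)·(18) + 1·4 + (4)·(-1) + (-2)·(-9) + (-1)·(0) + 0·1 + (-2)·(0) + 0·1 = 0
  c_4 = 2·18 + (-3)·(4) + (-21)·(-1) + (5)·(-9) + 1·0 + (-1)·(1) + 10·0 + 1·1 = 0
  c_5 = (-1)·(18) + 1·4 + (4)·(-1) + (-2)·(-9) + 0·0 + 0·1 + (-2)·(0) + 1·1 = 1
  c_6 = 1·18 + 0·4 + (-2)·(-1) + (2)·(-9) + 0·0 + 0·1 + 1·0 + 0·1 = 2
  c_7 = 2·18 + (-4)·(4) + (-30)·(-1) + (5)·(-9) + (-1)·(0) + (-2)·(1) + 14·0 + (-1)·(1) = 2
  c_8 = 3·18 + (-2)·(4) + (-11)·(-1) + (6)·(-9) + 0·0 + 0·1 + 5·0 + (-2)·(1) = 1
Base-3 expansion of each c_i:
  c_1 = 0
  c_2 = 0
  c_3 = 0
  c_4 = 0
  c_5 = 1 = 1·3^0
  c_6 = 2 = 2·3^0
  c_7 = 2 = 2·3^0
  c_8 = 1 = 1·3^0
λ_0 = (0, 0, 0, 0, 1, 2, 2, 1)

((0, 0, 0, 0, 1, 2, 2, 1),)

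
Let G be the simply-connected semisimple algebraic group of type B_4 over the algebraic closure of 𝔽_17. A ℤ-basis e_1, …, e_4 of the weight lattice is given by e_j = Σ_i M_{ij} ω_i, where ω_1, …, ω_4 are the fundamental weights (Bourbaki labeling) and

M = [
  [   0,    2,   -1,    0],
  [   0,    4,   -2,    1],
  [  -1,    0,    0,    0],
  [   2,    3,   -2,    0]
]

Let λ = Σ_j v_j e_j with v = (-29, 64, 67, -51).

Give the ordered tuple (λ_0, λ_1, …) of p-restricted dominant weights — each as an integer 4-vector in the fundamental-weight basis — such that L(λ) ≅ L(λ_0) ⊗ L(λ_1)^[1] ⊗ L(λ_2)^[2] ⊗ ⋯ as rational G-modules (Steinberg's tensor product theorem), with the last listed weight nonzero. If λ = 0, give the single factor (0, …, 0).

Compute c_i = Σ_j M_{ij} v_j with v = (-29, 64, 67, -51):
  c_1 = (0)·(-29) + 2·64 + (-1)·(67) + (0)·(-51) = 61
  c_2 = (0)·(-29) + 4·64 + (-2)·(67) + (1)·(-51) = 71
  c_3 = (-1)·(-29) + 0·64 + 0·67 + (0)·(-51) = 29
  c_4 = (2)·(-29) + 3·64 + (-2)·(67) + (0)·(-51) = 0
p = 17; digits c_i = Σ_j d_{ij}·17^j, 0 ≤ d_{ij} < 17:
  c_1 = 61 = 10·17^0 + 3·17^1
  c_2 = 71 = 3·17^0 + 4·17^1
  c_3 = 29 = 12·17^0 + 1·17^1
  c_4 = 0
p-restricted factor λ_0 = (10, 3, 12, 0)
p-restricted factor λ_1 = (3, 4, 1, 0)

((10, 3, 12, 0), (3, 4, 1, 0))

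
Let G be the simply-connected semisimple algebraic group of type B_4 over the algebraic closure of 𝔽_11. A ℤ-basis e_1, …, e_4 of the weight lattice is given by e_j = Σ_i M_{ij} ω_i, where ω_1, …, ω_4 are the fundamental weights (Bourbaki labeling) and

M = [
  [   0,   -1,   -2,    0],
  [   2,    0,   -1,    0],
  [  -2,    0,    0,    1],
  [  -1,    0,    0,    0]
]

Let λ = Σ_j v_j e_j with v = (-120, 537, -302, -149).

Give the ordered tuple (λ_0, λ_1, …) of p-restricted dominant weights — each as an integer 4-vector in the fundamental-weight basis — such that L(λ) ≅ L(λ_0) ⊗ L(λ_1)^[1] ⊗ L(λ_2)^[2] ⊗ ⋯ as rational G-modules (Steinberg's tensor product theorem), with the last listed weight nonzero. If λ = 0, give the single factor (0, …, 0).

((1, 7, 3, 10), (6, 5, 8, 10))

In the fundamental-weight basis, λ has coordinates c = M·v (v = (-120, 537, -302, -149)):
  c_1 = (0)·(-120) + (-1)·(537) + (-2)·(-302) + (0)·(-149) = 67
  c_2 = (2)·(-120) + 0·537 + (-1)·(-302) + (0)·(-149) = 62
  c_3 = (-2)·(-120) + 0·537 + (0)·(-302) + (1)·(-149) = 91
  c_4 = (-1)·(-120) + 0·537 + (0)·(-302) + (0)·(-149) = 120
p = 11; digits c_i = Σ_j d_{ij}·11^j, 0 ≤ d_{ij} < 11:
  c_1 = 67 = 1·11^0 + 6·11^1
  c_2 = 62 = 7·11^0 + 5·11^1
  c_3 = 91 = 3·11^0 + 8·11^1
  c_4 = 120 = 10·11^0 + 10·11^1
λ_0 = (1, 7, 3, 10)
λ_1 = (6, 5, 8, 10)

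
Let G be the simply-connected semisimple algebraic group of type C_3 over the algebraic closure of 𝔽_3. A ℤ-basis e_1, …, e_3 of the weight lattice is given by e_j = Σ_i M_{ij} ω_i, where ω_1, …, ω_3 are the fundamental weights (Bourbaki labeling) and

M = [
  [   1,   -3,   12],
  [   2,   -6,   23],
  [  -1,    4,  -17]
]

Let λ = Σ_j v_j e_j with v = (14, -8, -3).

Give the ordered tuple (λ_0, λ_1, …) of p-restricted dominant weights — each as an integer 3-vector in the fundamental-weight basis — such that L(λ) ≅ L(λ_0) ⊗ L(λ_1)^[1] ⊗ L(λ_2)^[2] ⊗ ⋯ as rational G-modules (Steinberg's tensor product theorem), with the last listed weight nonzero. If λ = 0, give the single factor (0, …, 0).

Compute c_i = Σ_j M_{ij} v_j with v = (14, -8, -3):
  c_1 = 1*14 + -3*-8 + 12*-3 = 2
  c_2 = 2*14 + -6*-8 + 23*-3 = 7
  c_3 = -1*14 + 4*-8 + -17*-3 = 5
p = 3; digits c_i = Σ_j d_{ij}·3^j, 0 ≤ d_{ij} < 3:
  c_1 = 2 = 2·3^0
  c_2 = 7 = 1·3^0 + 2·3^1
  c_3 = 5 = 2·3^0 + 1·3^1
λ_0 = (2, 1, 2)
λ_1 = (0, 2, 1)

((2, 1, 2), (0, 2, 1))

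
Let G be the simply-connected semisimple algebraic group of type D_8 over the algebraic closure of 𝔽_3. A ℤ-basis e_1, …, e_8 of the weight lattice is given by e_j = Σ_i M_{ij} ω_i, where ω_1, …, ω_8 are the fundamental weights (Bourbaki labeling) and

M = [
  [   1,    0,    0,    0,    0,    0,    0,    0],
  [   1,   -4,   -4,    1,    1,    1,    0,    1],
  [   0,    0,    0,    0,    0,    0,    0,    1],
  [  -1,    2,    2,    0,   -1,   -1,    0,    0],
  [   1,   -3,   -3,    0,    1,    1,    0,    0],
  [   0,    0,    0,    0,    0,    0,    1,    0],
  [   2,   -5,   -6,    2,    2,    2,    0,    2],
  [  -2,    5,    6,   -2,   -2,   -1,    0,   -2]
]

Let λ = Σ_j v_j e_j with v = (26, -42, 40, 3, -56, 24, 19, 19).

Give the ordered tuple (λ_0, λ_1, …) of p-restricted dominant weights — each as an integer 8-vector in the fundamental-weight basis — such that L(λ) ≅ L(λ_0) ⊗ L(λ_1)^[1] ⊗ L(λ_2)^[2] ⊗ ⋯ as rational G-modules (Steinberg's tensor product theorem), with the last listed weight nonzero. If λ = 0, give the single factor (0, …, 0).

((2, 0, 1, 2, 0, 1, 2, 1), (2, 2, 0, 0, 0, 0, 0, 1), (2, 2, 2, 0, 0, 2, 0, 2))

ω-coordinates c = M·v, v = (26, -42, 40, 3, -56, 24, 19, 19):
  c_1 = 1*26 + 0*-42 + 0*40 + 0*3 + 0*-56 + 0*24 + 0*19 + 0*19 = 26
  c_2 = 1*26 + -4*-42 + -4*40 + 1*3 + 1*-56 + 1*24 + 0*19 + 1*19 = 24
  c_3 = 0*26 + 0*-42 + 0*40 + 0*3 + 0*-56 + 0*24 + 0*19 + 1*19 = 19
  c_4 = -1*26 + 2*-42 + 2*40 + 0*3 + -1*-56 + -1*24 + 0*19 + 0*19 = 2
  c_5 = 1*26 + -3*-42 + -3*40 + 0*3 + 1*-56 + 1*24 + 0*19 + 0*19 = 0
  c_6 = 0*26 + 0*-42 + 0*40 + 0*3 + 0*-56 + 0*24 + 1*19 + 0*19 = 19
  c_7 = 2*26 + -5*-42 + -6*40 + 2*3 + 2*-56 + 2*24 + 0*19 + 2*19 = 2
  c_8 = -2*26 + 5*-42 + 6*40 + -2*3 + -2*-56 + -1*24 + 0*19 + -2*19 = 22
p = 3; digits c_i = Σ_j d_{ij}·3^j, 0 ≤ d_{ij} < 3:
  c_1 = 26 = 2·3^0 + 2·3^1 + 2·3^2
  c_2 = 24 = 0·3^0 + 2·3^1 + 2·3^2
  c_3 = 19 = 1·3^0 + 0·3^1 + 2·3^2
  c_4 = 2 = 2·3^0
  c_5 = 0
  c_6 = 19 = 1·3^0 + 0·3^1 + 2·3^2
  c_7 = 2 = 2·3^0
  c_8 = 22 = 1·3^0 + 1·3^1 + 2·3^2
p-restricted factor λ_0 = (2, 0, 1, 2, 0, 1, 2, 1)
p-restricted factor λ_1 = (2, 2, 0, 0, 0, 0, 0, 1)
p-restricted factor λ_2 = (2, 2, 2, 0, 0, 2, 0, 2)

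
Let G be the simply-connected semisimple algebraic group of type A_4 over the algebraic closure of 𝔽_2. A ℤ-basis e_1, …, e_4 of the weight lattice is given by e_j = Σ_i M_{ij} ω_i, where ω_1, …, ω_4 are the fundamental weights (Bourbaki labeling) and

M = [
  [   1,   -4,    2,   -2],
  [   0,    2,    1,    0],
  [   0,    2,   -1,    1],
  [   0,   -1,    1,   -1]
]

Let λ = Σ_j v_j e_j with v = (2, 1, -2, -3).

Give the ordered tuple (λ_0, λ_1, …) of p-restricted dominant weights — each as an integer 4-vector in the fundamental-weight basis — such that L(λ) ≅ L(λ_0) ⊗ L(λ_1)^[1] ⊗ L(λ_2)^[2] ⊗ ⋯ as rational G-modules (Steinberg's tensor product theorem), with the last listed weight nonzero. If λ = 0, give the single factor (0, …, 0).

((0, 0, 1, 0),)

ω-coordinates c = M·v, v = (2, 1, -2, -3):
  c_1 = 1·2 + (-4)·(1) + (2)·(-2) + (-2)·(-3) = 0
  c_2 = 0·2 + 2·1 + (1)·(-2) + (0)·(-3) = 0
  c_3 = 0·2 + 2·1 + (-1)·(-2) + (1)·(-3) = 1
  c_4 = 0·2 + (-1)·(1) + (1)·(-2) + (-1)·(-3) = 0
p = 2; digits c_i = Σ_j d_{ij}·2^j, 0 ≤ d_{ij} < 2:
  c_1 = 0
  c_2 = 0
  c_3 = 1 = 1·2^0
  c_4 = 0
Factor λ_0 = (0, 0, 1, 0)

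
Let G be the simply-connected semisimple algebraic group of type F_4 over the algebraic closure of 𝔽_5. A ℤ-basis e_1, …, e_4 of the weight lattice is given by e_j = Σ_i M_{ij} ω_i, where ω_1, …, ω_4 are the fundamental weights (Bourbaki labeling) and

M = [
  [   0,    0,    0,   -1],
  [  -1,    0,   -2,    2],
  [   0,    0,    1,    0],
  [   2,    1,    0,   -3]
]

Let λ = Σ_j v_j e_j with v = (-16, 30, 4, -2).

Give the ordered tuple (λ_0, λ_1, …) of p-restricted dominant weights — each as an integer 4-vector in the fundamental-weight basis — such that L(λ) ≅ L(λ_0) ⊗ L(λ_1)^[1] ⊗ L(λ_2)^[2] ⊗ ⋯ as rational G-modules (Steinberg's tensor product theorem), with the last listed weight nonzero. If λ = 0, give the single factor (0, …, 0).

ω-coordinates c = M·v, v = (-16, 30, 4, -2):
  c_1 = (0)·(-16) + 0·30 + 0·4 + (-1)·(-2) = 2
  c_2 = (-1)·(-16) + 0·30 + (-2)·(4) + (2)·(-2) = 4
  c_3 = (0)·(-16) + 0·30 + 1·4 + (0)·(-2) = 4
  c_4 = (2)·(-16) + 1·30 + 0·4 + (-3)·(-2) = 4
p = 5; digits c_i = Σ_j d_{ij}·5^j, 0 ≤ d_{ij} < 5:
  c_1 = 2 = 2·5^0
  c_2 = 4 = 4·5^0
  c_3 = 4 = 4·5^0
  c_4 = 4 = 4·5^0
p-restricted factor λ_0 = (2, 4, 4, 4)

((2, 4, 4, 4),)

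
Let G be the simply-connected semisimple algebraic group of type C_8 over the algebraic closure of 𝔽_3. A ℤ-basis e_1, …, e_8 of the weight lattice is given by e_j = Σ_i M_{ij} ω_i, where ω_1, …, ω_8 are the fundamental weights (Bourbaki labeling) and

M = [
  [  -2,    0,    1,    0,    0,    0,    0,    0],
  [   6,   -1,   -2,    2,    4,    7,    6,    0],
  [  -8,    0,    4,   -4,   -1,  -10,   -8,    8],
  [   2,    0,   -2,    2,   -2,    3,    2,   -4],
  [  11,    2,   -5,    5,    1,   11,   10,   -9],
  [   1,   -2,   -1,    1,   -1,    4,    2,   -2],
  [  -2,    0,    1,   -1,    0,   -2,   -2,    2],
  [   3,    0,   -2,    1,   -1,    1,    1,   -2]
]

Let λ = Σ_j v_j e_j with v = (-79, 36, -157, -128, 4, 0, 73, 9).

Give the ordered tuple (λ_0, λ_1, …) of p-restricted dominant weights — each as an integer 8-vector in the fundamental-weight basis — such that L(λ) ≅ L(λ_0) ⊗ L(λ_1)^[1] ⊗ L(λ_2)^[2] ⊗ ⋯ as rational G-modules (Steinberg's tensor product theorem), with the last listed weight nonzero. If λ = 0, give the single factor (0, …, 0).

((1, 2, 0, 2, 1, 2, 1, 0),)

ω-coordinates c = M·v, v = (-79, 36, -157, -128, 4, 0, 73, 9):
  c_1 = (-2)·(-79) + (0)·(36) + (1)·(-157) + (0)·(-128) + (0)·(4) + (0)·(0) + (0)·(73) + (0)·(9) = 1
  c_2 = (6)·(-79) + (-1)·(36) + (-2)·(-157) + (2)·(-128) + (4)·(4) + (7)·(0) + (6)·(73) + (0)·(9) = 2
  c_3 = (-8)·(-79) + (0)·(36) + (4)·(-157) + (-4)·(-128) + (-1)·(4) + (-10)·(0) + (-8)·(73) + (8)·(9) = 0
  c_4 = (2)·(-79) + (0)·(36) + (-2)·(-157) + (2)·(-128) + (-2)·(4) + (3)·(0) + (2)·(73) + (-4)·(9) = 2
  c_5 = (11)·(-79) + (2)·(36) + (-5)·(-157) + (5)·(-128) + (1)·(4) + (11)·(0) + (10)·(73) + (-9)·(9) = 1
  c_6 = (1)·(-79) + (-2)·(36) + (-1)·(-157) + (1)·(-128) + (-1)·(4) + (4)·(0) + (2)·(73) + (-2)·(9) = 2
  c_7 = (-2)·(-79) + (0)·(36) + (1)·(-157) + (-1)·(-128) + (0)·(4) + (-2)·(0) + (-2)·(73) + (2)·(9) = 1
  c_8 = (3)·(-79) + (0)·(36) + (-2)·(-157) + (1)·(-128) + (-1)·(4) + (1)·(0) + (1)·(73) + (-2)·(9) = 0
p = 3; digits c_i = Σ_j d_{ij}·3^j, 0 ≤ d_{ij} < 3:
  c_1 = 1 = 1·3^0
  c_2 = 2 = 2·3^0
  c_3 = 0
  c_4 = 2 = 2·3^0
  c_5 = 1 = 1·3^0
  c_6 = 2 = 2·3^0
  c_7 = 1 = 1·3^0
  c_8 = 0
p-restricted factor λ_0 = (1, 2, 0, 2, 1, 2, 1, 0)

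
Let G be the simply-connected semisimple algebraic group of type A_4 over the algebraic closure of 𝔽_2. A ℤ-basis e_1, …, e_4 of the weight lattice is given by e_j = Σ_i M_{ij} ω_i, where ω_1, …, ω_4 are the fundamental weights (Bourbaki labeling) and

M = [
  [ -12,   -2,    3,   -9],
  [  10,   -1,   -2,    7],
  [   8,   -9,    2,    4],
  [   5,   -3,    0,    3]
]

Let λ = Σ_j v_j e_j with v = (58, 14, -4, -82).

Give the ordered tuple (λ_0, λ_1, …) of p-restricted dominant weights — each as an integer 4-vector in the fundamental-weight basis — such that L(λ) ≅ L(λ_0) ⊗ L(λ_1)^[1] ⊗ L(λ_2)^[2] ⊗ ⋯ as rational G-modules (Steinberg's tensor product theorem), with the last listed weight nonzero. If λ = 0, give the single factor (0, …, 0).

((0, 0, 0, 0), (1, 0, 1, 1))

Change of basis e → ω: c = M·v where v = (58, 14, -4, -82):
  c_1 = (-12)·(58) + (-2)·(14) + (3)·(-4) + (-9)·(-82) = 2
  c_2 = 10·58 + (-1)·(14) + (-2)·(-4) + (7)·(-82) = 0
  c_3 = 8·58 + (-9)·(14) + (2)·(-4) + (4)·(-82) = 2
  c_4 = 5·58 + (-3)·(14) + (0)·(-4) + (3)·(-82) = 2
p = 2; digits c_i = Σ_j d_{ij}·2^j, 0 ≤ d_{ij} < 2:
  c_1 = 2 = 0·2^0 + 1·2^1
  c_2 = 0
  c_3 = 2 = 0·2^0 + 1·2^1
  c_4 = 2 = 0·2^0 + 1·2^1
λ_0 = (0, 0, 0, 0)
λ_1 = (1, 0, 1, 1)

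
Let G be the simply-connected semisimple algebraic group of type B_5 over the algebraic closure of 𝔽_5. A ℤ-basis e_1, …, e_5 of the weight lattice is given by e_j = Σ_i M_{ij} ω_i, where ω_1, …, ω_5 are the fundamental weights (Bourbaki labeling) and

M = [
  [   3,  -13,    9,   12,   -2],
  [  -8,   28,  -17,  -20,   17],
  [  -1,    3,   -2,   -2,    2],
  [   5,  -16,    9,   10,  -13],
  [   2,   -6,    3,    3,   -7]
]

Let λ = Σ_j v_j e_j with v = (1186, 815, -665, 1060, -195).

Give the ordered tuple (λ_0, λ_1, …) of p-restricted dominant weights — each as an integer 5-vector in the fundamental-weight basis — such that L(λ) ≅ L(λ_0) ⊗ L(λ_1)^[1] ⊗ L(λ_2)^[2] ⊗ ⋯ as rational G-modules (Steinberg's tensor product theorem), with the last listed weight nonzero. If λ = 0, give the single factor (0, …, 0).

Compute c_i = Σ_j M_{ij} v_j with v = (1186, 815, -665, 1060, -195):
  c_1 = 3*1186 + -13*815 + 9*-665 + 12*1060 + -2*-195 = 88
  c_2 = -8*1186 + 28*815 + -17*-665 + -20*1060 + 17*-195 = 122
  c_3 = -1*1186 + 3*815 + -2*-665 + -2*1060 + 2*-195 = 79
  c_4 = 5*1186 + -16*815 + 9*-665 + 10*1060 + -13*-195 = 40
  c_5 = 2*1186 + -6*815 + 3*-665 + 3*1060 + -7*-195 = 32
Expand coordinatewise in base 5:
  c_1 = 88 = 3·5^0 + 2·5^1 + 3·5^2
  c_2 = 122 = 2·5^0 + 4·5^1 + 4·5^2
  c_3 = 79 = 4·5^0 + 0·5^1 + 3·5^2
  c_4 = 40 = 0·5^0 + 3·5^1 + 1·5^2
  c_5 = 32 = 2·5^0 + 1·5^1 + 1·5^2
p-restricted factor λ_0 = (3, 2, 4, 0, 2)
p-restricted factor λ_1 = (2, 4, 0, 3, 1)
p-restricted factor λ_2 = (3, 4, 3, 1, 1)

((3, 2, 4, 0, 2), (2, 4, 0, 3, 1), (3, 4, 3, 1, 1))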